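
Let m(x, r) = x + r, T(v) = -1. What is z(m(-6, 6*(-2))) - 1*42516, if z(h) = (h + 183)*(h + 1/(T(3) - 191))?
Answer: -2911159/64 ≈ -45487.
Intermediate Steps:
m(x, r) = r + x
z(h) = (183 + h)*(-1/192 + h) (z(h) = (h + 183)*(h + 1/(-1 - 191)) = (183 + h)*(h + 1/(-192)) = (183 + h)*(h - 1/192) = (183 + h)*(-1/192 + h))
z(m(-6, 6*(-2))) - 1*42516 = (-61/64 + (6*(-2) - 6)² + 35135*(6*(-2) - 6)/192) - 1*42516 = (-61/64 + (-12 - 6)² + 35135*(-12 - 6)/192) - 42516 = (-61/64 + (-18)² + (35135/192)*(-18)) - 42516 = (-61/64 + 324 - 105405/32) - 42516 = -190135/64 - 42516 = -2911159/64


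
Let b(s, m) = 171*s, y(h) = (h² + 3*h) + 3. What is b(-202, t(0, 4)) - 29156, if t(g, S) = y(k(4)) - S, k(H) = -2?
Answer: -63698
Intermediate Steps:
y(h) = 3 + h² + 3*h
t(g, S) = 1 - S (t(g, S) = (3 + (-2)² + 3*(-2)) - S = (3 + 4 - 6) - S = 1 - S)
b(-202, t(0, 4)) - 29156 = 171*(-202) - 29156 = -34542 - 29156 = -63698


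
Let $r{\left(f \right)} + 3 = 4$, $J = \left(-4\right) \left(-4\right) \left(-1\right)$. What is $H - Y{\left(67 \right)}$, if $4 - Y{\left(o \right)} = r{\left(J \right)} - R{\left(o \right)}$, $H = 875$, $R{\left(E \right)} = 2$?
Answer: $870$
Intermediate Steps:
$J = -16$ ($J = 16 \left(-1\right) = -16$)
$r{\left(f \right)} = 1$ ($r{\left(f \right)} = -3 + 4 = 1$)
$Y{\left(o \right)} = 5$ ($Y{\left(o \right)} = 4 - \left(1 - 2\right) = 4 - -1 = 4 + 1 = 5$)
$H - Y{\left(67 \right)} = 875 - 5 = 870$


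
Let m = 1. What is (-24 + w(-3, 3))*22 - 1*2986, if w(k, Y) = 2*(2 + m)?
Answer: -3382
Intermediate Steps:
w(k, Y) = 6 (w(k, Y) = 2*(2 + 1) = 2*3 = 6)
(-24 + w(-3, 3))*22 - 1*2986 = (-24 + 6)*22 - 1*2986 = -18*22 - 2986 = -396 - 2986 = -3382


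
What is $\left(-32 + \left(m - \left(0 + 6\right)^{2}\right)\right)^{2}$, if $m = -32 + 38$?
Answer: $3844$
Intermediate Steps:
$m = 6$
$\left(-32 + \left(m - \left(0 + 6\right)^{2}\right)\right)^{2} = \left(-32 + \left(6 - \left(0 + 6\right)^{2}\right)\right)^{2} = \left(-32 + \left(6 - 6^{2}\right)\right)^{2} = \left(-32 + \left(6 - 36\right)\right)^{2} = \left(-32 - 30\right)^{2} = \left(-62\right)^{2} = 3844$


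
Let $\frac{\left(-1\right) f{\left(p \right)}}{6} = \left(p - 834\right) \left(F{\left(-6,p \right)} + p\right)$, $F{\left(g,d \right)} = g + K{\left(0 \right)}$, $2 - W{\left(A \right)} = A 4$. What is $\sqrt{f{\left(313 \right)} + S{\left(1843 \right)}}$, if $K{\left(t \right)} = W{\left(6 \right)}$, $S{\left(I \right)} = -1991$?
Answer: $\sqrt{888919} \approx 942.83$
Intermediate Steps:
$W{\left(A \right)} = 2 - 4 A$ ($W{\left(A \right)} = 2 - A 4 = 2 - 4 A$)
$K{\left(t \right)} = -22$ ($K{\left(t \right)} = 2 - 24 = -22$)
$F{\left(g,d \right)} = -22 + g$ ($F{\left(g,d \right)} = g - 22 = -22 + g$)
$f{\left(p \right)} = - 6 \left(-834 + p\right) \left(-28 + p\right)$ ($f{\left(p \right)} = - 6 \left(p - 834\right) \left(\left(-22 - 6\right) + p\right) = - 6 \left(-834 + p\right) \left(-28 + p\right)$)
$\sqrt{f{\left(313 \right)} + S{\left(1843 \right)}} = \sqrt{\left(-140112 - 6 \cdot 313^{2} + 5172 \cdot 313\right) - 1991} = \sqrt{\left(-140112 - 587814 + 1618836\right) - 1991} = \sqrt{890910 - 1991} = \sqrt{888919}$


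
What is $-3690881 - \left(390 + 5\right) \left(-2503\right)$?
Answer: $-2702196$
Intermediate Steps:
$-3690881 - \left(390 + 5\right) \left(-2503\right) = -3690881 - 395 \left(-2503\right) = -3690881 - -988685 = -3690881 + 988685 = -2702196$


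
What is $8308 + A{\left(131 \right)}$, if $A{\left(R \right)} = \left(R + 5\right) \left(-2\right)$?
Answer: $8036$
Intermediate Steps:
$A{\left(R \right)} = -10 - 2 R$ ($A{\left(R \right)} = \left(5 + R\right) \left(-2\right) = -10 - 2 R$)
$8308 + A{\left(131 \right)} = 8308 - 272 = 8036$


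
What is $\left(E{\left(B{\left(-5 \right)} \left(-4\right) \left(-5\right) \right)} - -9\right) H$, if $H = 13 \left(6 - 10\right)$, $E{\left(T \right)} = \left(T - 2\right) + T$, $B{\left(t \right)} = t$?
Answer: $10036$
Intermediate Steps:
$E{\left(T \right)} = -2 + 2 T$ ($E{\left(T \right)} = \left(-2 + T\right) + T = -2 + 2 T$)
$H = -52$ ($H = 13 \left(-4\right) = -52$)
$\left(E{\left(B{\left(-5 \right)} \left(-4\right) \left(-5\right) \right)} - -9\right) H = \left(\left(-2 + 2 \left(-5\right) \left(-4\right) \left(-5\right)\right) - -9\right) \left(-52\right) = \left(\left(-2 + 2 \cdot 20 \left(-5\right)\right) + 9\right) \left(-52\right) = \left(\left(-2 + 2 \left(-100\right)\right) + 9\right) \left(-52\right) = \left(\left(-2 - 200\right) + 9\right) \left(-52\right) = \left(-202 + 9\right) \left(-52\right) = \left(-193\right) \left(-52\right) = 10036$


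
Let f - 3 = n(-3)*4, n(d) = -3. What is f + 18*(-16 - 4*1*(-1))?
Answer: -225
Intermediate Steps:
f = -9 (f = 3 - 3*4 = 3 - 12 = -9)
f + 18*(-16 - 4*1*(-1)) = -9 + 18*(-16 - 4*1*(-1)) = -9 + 18*(-16 - 4*(-1)) = -9 + 18*(-16 - 1*(-4)) = -9 + 18*(-16 + 4) = -9 + 18*(-12) = -9 - 216 = -225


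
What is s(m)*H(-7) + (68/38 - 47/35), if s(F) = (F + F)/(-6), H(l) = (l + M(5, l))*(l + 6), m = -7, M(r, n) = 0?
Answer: 33476/1995 ≈ 16.780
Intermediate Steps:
H(l) = l*(6 + l) (H(l) = (l + 0)*(l + 6) = l*(6 + l))
s(F) = -F/3 (s(F) = (2*F)*(-1/6) = -F/3)
s(m)*H(-7) + (68/38 - 47/35) = (-1/3*(-7))*(-7*(6 - 7)) + (68/38 - 47/35) = 7*(-7*(-1))/3 + (68*(1/38) - 47*1/35) = (7/3)*7 + (34/19 - 47/35) = 49/3 + 297/665 = 33476/1995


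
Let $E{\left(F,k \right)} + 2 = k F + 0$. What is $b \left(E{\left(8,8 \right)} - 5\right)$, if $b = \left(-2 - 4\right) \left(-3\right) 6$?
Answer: $6156$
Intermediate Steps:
$E{\left(F,k \right)} = -2 + F k$ ($E{\left(F,k \right)} = -2 + \left(k F + 0\right) = -2 + \left(F k + 0\right) = -2 + F k$)
$b = 108$ ($b = \left(-2 - 4\right) \left(-3\right) 6 = \left(-6\right) \left(-3\right) 6 = 18 \cdot 6 = 108$)
$b \left(E{\left(8,8 \right)} - 5\right) = 108 \left(\left(-2 + 8 \cdot 8\right) - 5\right) = 108 \left(\left(-2 + 64\right) - 5\right) = 108 \left(62 - 5\right) = 108 \cdot 57 = 6156$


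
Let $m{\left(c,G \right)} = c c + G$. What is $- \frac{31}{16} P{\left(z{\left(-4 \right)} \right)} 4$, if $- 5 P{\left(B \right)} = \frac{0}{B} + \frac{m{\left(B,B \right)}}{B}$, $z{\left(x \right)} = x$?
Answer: $- \frac{93}{20} \approx -4.65$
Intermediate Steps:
$m{\left(c,G \right)} = G + c^{2}$ ($m{\left(c,G \right)} = c^{2} + G = G + c^{2}$)
$P{\left(B \right)} = - \frac{B + B^{2}}{5 B}$ ($P{\left(B \right)} = - \frac{\frac{0}{B} + \frac{B + B^{2}}{B}}{5} = - \frac{0 + \frac{B + B^{2}}{B}}{5} = - \frac{\frac{1}{B} \left(B + B^{2}\right)}{5} = - \frac{B + B^{2}}{5 B}$)
$- \frac{31}{16} P{\left(z{\left(-4 \right)} \right)} 4 = - \frac{31}{16} \left(- \frac{1}{5} - - \frac{4}{5}\right) 4 = \left(-31\right) \frac{1}{16} \left(- \frac{1}{5} + \frac{4}{5}\right) 4 = \left(- \frac{31}{16}\right) \frac{3}{5} \cdot 4 = \left(- \frac{93}{80}\right) 4 = - \frac{93}{20}$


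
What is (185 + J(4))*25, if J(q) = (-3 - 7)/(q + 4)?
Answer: 18375/4 ≈ 4593.8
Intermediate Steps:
J(q) = -10/(4 + q)
(185 + J(4))*25 = (185 - 10/(4 + 4))*25 = (185 - 10/8)*25 = (185 - 10*1/8)*25 = (185 - 5/4)*25 = (735/4)*25 = 18375/4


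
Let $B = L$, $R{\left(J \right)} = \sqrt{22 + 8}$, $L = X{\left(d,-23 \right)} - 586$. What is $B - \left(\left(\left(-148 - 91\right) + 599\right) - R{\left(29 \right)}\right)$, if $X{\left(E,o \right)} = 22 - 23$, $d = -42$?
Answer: $-947 + \sqrt{30} \approx -941.52$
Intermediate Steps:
$X{\left(E,o \right)} = -1$
$L = -587$ ($L = -1 - 586 = -587$)
$R{\left(J \right)} = \sqrt{30}$
$B = -587$
$B - \left(\left(\left(-148 - 91\right) + 599\right) - R{\left(29 \right)}\right) = -587 - \left(\left(\left(-148 - 91\right) + 599\right) - \sqrt{30}\right) = -587 - \left(\left(-239 + 599\right) - \sqrt{30}\right) = -587 - \left(360 - \sqrt{30}\right) = -947 + \sqrt{30}$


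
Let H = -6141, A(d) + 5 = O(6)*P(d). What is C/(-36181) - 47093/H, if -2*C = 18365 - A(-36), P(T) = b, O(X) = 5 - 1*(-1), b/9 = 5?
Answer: 1759447883/222187521 ≈ 7.9188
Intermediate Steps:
b = 45 (b = 9*5 = 45)
O(X) = 6 (O(X) = 5 + 1 = 6)
P(T) = 45
A(d) = 265 (A(d) = -5 + 6*45 = -5 + 270 = 265)
C = -9050 (C = -(18365 - 1*265)/2 = -(18365 - 265)/2 = -½*18100 = -9050)
C/(-36181) - 47093/H = -9050/(-36181) - 47093/(-6141) = -9050*(-1/36181) - 47093*(-1/6141) = 9050/36181 + 47093/6141 = 1759447883/222187521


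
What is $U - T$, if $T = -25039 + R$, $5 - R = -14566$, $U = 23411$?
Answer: $33879$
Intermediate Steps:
$R = 14571$ ($R = 5 - -14566 = 5 + 14566 = 14571$)
$T = -10468$ ($T = -25039 + 14571 = -10468$)
$U - T = 23411 - -10468 = 23411 + 10468 = 33879$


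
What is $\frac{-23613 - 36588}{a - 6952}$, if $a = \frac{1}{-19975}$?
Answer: $\frac{1202514975}{138866201} \approx 8.6595$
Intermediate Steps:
$a = - \frac{1}{19975} \approx -5.0063 \cdot 10^{-5}$
$\frac{-23613 - 36588}{a - 6952} = \frac{-23613 - 36588}{- \frac{1}{19975} - 6952} = - \frac{60201}{- \frac{138866201}{19975}} = \left(-60201\right) \left(- \frac{19975}{138866201}\right) = \frac{1202514975}{138866201}$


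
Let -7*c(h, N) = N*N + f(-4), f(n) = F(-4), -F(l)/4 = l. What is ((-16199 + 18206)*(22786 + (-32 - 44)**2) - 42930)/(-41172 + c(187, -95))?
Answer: -400967028/297245 ≈ -1348.9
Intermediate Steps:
F(l) = -4*l
f(n) = 16 (f(n) = -4*(-4) = 16)
c(h, N) = -16/7 - N**2/7 (c(h, N) = -(N*N + 16)/7 = -(N**2 + 16)/7 = -(16 + N**2)/7 = -16/7 - N**2/7)
((-16199 + 18206)*(22786 + (-32 - 44)**2) - 42930)/(-41172 + c(187, -95)) = ((-16199 + 18206)*(22786 + (-32 - 44)**2) - 42930)/(-41172 + (-16/7 - 1/7*(-95)**2)) = (2007*(22786 + (-76)**2) - 42930)/(-41172 + (-16/7 - 1/7*9025)) = (2007*(22786 + 5776) - 42930)/(-41172 + (-16/7 - 9025/7)) = (2007*28562 - 42930)/(-41172 - 9041/7) = (57323934 - 42930)/(-297245/7) = 57281004*(-7/297245) = -400967028/297245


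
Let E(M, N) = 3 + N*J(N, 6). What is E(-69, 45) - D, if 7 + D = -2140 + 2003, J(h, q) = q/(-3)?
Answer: 57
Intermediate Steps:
J(h, q) = -q/3 (J(h, q) = q*(-⅓) = -q/3)
D = -144 (D = -7 + (-2140 + 2003) = -7 - 137 = -144)
E(M, N) = 3 - 2*N (E(M, N) = 3 + N*(-⅓*6) = 3 + N*(-2) = 3 - 2*N)
E(-69, 45) - D = (3 - 2*45) - 1*(-144) = (3 - 90) + 144 = -87 + 144 = 57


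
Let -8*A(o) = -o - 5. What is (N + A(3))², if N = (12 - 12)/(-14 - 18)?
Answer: 1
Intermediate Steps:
N = 0 (N = 0/(-32) = 0*(-1/32) = 0)
A(o) = 5/8 + o/8 (A(o) = -(-o - 5)/8 = -(-5 - o)/8 = 5/8 + o/8)
(N + A(3))² = (0 + (5/8 + (⅛)*3))² = (0 + (5/8 + 3/8))² = (0 + 1)² = 1² = 1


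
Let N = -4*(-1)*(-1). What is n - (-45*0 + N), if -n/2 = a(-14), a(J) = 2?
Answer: 0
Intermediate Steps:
n = -4 (n = -2*2 = -4)
N = -4 (N = 4*(-1) = -4)
n - (-45*0 + N) = -4 - (-45*0 - 4) = -4 - (0 - 4) = -4 - 1*(-4) = -4 + 4 = 0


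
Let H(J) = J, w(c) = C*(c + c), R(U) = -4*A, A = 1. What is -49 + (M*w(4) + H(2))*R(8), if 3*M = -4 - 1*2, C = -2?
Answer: -185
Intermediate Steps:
R(U) = -4 (R(U) = -4*1 = -4)
M = -2 (M = (-4 - 1*2)/3 = (-4 - 2)/3 = (⅓)*(-6) = -2)
w(c) = -4*c (w(c) = -2*(c + c) = -4*c)
-49 + (M*w(4) + H(2))*R(8) = -49 + (-(-8)*4 + 2)*(-4) = -49 + (-2*(-16) + 2)*(-4) = -49 + (32 + 2)*(-4) = -49 + 34*(-4) = -49 - 136 = -185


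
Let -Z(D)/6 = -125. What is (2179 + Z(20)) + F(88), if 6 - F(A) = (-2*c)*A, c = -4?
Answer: 2231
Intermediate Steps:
Z(D) = 750 (Z(D) = -6*(-125) = 750)
F(A) = 6 - 8*A (F(A) = 6 - (-2*(-4))*A = 6 - 8*A)
(2179 + Z(20)) + F(88) = (2179 + 750) + (6 - 8*88) = 2929 + (6 - 704) = 2929 - 698 = 2231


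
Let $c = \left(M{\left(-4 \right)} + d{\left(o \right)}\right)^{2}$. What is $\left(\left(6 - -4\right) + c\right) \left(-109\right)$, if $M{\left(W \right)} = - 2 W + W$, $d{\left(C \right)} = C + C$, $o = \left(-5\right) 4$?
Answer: $-142354$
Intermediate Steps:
$o = -20$
$d{\left(C \right)} = 2 C$
$M{\left(W \right)} = - W$
$c = 1296$ ($c = \left(\left(-1\right) \left(-4\right) + 2 \left(-20\right)\right)^{2} = \left(4 - 40\right)^{2} = \left(-36\right)^{2} = 1296$)
$\left(\left(6 - -4\right) + c\right) \left(-109\right) = \left(\left(6 - -4\right) + 1296\right) \left(-109\right) = \left(\left(6 + 4\right) + 1296\right) \left(-109\right) = \left(10 + 1296\right) \left(-109\right) = 1306 \left(-109\right) = -142354$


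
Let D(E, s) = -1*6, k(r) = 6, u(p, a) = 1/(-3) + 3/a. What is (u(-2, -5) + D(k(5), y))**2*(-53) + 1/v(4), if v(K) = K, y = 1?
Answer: -2292767/900 ≈ -2547.5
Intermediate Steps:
u(p, a) = -1/3 + 3/a (u(p, a) = 1*(-1/3) + 3/a = -1/3 + 3/a)
D(E, s) = -6
(u(-2, -5) + D(k(5), y))**2*(-53) + 1/v(4) = ((1/3)*(9 - 1*(-5))/(-5) - 6)**2*(-53) + 1/4 = ((1/3)*(-1/5)*(9 + 5) - 6)**2*(-53) + 1/4 = ((1/3)*(-1/5)*14 - 6)**2*(-53) + 1/4 = (-14/15 - 6)**2*(-53) + 1/4 = (-104/15)**2*(-53) + 1/4 = (10816/225)*(-53) + 1/4 = -573248/225 + 1/4 = -2292767/900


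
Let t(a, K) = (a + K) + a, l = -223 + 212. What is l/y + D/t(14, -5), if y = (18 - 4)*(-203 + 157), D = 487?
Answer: 13647/644 ≈ 21.191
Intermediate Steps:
l = -11
t(a, K) = K + 2*a (t(a, K) = (K + a) + a = K + 2*a)
y = -644 (y = 14*(-46) = -644)
l/y + D/t(14, -5) = -11/(-644) + 487/(-5 + 2*14) = -11*(-1/644) + 487/(-5 + 28) = 11/644 + 487/23 = 13647/644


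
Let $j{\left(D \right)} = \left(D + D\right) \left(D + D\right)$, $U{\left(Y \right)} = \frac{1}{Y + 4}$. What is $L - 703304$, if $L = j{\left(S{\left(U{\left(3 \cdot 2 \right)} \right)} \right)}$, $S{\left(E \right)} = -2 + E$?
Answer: $- \frac{17582239}{25} \approx -7.0329 \cdot 10^{5}$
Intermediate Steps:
$U{\left(Y \right)} = \frac{1}{4 + Y}$
$j{\left(D \right)} = 4 D^{2}$ ($j{\left(D \right)} = 2 D 2 D = 4 D^{2}$)
$L = \frac{361}{25}$ ($L = 4 \left(-2 + \frac{1}{4 + 3 \cdot 2}\right)^{2} = 4 \left(-2 + \frac{1}{4 + 6}\right)^{2} = 4 \left(-2 + \frac{1}{10}\right)^{2} = 4 \left(- \frac{19}{10}\right)^{2} = 4 \cdot \frac{361}{100} = \frac{361}{25} \approx 14.44$)
$L - 703304 = \frac{361}{25} - 703304 = - \frac{17582239}{25}$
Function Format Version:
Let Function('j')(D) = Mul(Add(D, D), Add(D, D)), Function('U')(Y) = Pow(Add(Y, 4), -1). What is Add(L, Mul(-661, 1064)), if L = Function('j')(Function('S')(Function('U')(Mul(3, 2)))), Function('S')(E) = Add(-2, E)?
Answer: Rational(-17582239, 25) ≈ -7.0329e+5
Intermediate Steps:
Function('U')(Y) = Pow(Add(4, Y), -1)
Function('j')(D) = Mul(4, Pow(D, 2)) (Function('j')(D) = Mul(Mul(2, D), Mul(2, D)) = Mul(4, Pow(D, 2)))
L = Rational(361, 25) (L = Mul(4, Pow(Add(-2, Pow(Add(4, Mul(3, 2)), -1)), 2)) = Mul(4, Pow(Add(-2, Pow(Add(4, 6), -1)), 2)) = Mul(4, Pow(Add(-2, Pow(10, -1)), 2)) = Mul(4, Pow(Add(-2, Rational(1, 10)), 2)) = Mul(4, Pow(Rational(-19, 10), 2)) = Mul(4, Rational(361, 100)) = Rational(361, 25) ≈ 14.440)
Add(L, Mul(-661, 1064)) = Add(Rational(361, 25), Mul(-661, 1064)) = Add(Rational(361, 25), -703304) = Rational(-17582239, 25)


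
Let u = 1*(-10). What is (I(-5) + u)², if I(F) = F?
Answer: 225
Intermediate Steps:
u = -10
(I(-5) + u)² = (-5 - 10)² = (-15)² = 225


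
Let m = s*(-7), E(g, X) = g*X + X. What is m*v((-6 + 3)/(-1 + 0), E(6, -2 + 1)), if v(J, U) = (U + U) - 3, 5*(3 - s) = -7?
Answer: 2618/5 ≈ 523.60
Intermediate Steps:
s = 22/5 (s = 3 - 1/5*(-7) = 3 + 7/5 = 22/5 ≈ 4.4000)
E(g, X) = X + X*g (E(g, X) = X*g + X = X + X*g)
v(J, U) = -3 + 2*U (v(J, U) = 2*U - 3 = -3 + 2*U)
m = -154/5 (m = (22/5)*(-7) = -154/5 ≈ -30.800)
m*v((-6 + 3)/(-1 + 0), E(6, -2 + 1)) = -154*(-3 + 2*((-2 + 1)*(1 + 6)))/5 = -154*(-3 + 2*(-1*7))/5 = -154*(-3 + 2*(-7))/5 = -154*(-3 - 14)/5 = -154/5*(-17) = 2618/5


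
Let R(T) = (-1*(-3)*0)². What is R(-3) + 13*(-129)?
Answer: -1677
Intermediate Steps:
R(T) = 0 (R(T) = (3*0)² = 0² = 0)
R(-3) + 13*(-129) = 0 + 13*(-129) = 0 - 1677 = -1677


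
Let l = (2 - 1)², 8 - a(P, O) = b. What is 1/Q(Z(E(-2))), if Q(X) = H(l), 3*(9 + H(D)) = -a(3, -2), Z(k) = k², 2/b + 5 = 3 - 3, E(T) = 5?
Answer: -5/59 ≈ -0.084746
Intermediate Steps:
b = -⅖ (b = 2/(-5 + (3 - 3)) = 2/(-5 + 0) = 2/(-5) = 2*(-⅕) = -⅖ ≈ -0.40000)
a(P, O) = 42/5 (a(P, O) = 8 - 1*(-⅖) = 8 + ⅖ = 42/5)
l = 1 (l = 1² = 1)
H(D) = -59/5 (H(D) = -9 + (-1*42/5)/3 = -9 + (⅓)*(-42/5) = -9 - 14/5 = -59/5)
Q(X) = -59/5
1/Q(Z(E(-2))) = 1/(-59/5) = -5/59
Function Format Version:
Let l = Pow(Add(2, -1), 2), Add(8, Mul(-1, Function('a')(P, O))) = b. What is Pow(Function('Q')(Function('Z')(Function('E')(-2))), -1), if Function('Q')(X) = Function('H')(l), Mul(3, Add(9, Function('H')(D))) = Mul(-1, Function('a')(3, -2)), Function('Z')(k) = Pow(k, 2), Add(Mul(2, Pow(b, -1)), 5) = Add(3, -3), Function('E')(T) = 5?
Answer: Rational(-5, 59) ≈ -0.084746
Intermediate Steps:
b = Rational(-2, 5) (b = Mul(2, Pow(Add(-5, Add(3, -3)), -1)) = Mul(2, Pow(Add(-5, 0), -1)) = Mul(2, Pow(-5, -1)) = Mul(2, Rational(-1, 5)) = Rational(-2, 5) ≈ -0.40000)
Function('a')(P, O) = Rational(42, 5) (Function('a')(P, O) = Add(8, Mul(-1, Rational(-2, 5))) = Add(8, Rational(2, 5)) = Rational(42, 5))
l = 1 (l = Pow(1, 2) = 1)
Function('H')(D) = Rational(-59, 5) (Function('H')(D) = Add(-9, Mul(Rational(1, 3), Mul(-1, Rational(42, 5)))) = Add(-9, Mul(Rational(1, 3), Rational(-42, 5))) = Add(-9, Rational(-14, 5)) = Rational(-59, 5))
Function('Q')(X) = Rational(-59, 5)
Pow(Function('Q')(Function('Z')(Function('E')(-2))), -1) = Pow(Rational(-59, 5), -1) = Rational(-5, 59)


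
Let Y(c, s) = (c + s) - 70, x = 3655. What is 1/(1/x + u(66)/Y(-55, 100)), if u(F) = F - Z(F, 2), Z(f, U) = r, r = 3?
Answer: -18275/46048 ≈ -0.39687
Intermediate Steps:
Z(f, U) = 3
Y(c, s) = -70 + c + s
u(F) = -3 + F (u(F) = F - 1*3 = F - 3 = -3 + F)
1/(1/x + u(66)/Y(-55, 100)) = 1/(1/3655 + (-3 + 66)/(-70 - 55 + 100)) = 1/(1/3655 + 63/(-25)) = 1/(1/3655 + 63*(-1/25)) = 1/(1/3655 - 63/25) = 1/(-46048/18275) = -18275/46048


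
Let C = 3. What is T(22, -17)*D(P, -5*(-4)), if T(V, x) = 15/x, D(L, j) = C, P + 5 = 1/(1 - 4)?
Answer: -45/17 ≈ -2.6471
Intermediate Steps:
P = -16/3 (P = -5 + 1/(1 - 4) = -5 + 1/(-3) = -5 - ⅓ = -16/3 ≈ -5.3333)
D(L, j) = 3
T(22, -17)*D(P, -5*(-4)) = (15/(-17))*3 = (15*(-1/17))*3 = -15/17*3 = -45/17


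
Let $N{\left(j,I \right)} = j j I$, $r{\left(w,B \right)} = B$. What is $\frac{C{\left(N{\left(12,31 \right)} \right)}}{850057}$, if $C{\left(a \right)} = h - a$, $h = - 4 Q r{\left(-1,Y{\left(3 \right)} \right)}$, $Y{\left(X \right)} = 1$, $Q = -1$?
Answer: $- \frac{4460}{850057} \approx -0.0052467$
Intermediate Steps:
$h = 4$ ($h = \left(-4\right) \left(-1\right) 1 = 4 \cdot 1 = 4$)
$N{\left(j,I \right)} = I j^{2}$ ($N{\left(j,I \right)} = j^{2} I = I j^{2}$)
$C{\left(a \right)} = 4 - a$
$\frac{C{\left(N{\left(12,31 \right)} \right)}}{850057} = \frac{4 - 31 \cdot 12^{2}}{850057} = \left(4 - 31 \cdot 144\right) \frac{1}{850057} = \left(4 - 4464\right) \frac{1}{850057} = \left(-4460\right) \frac{1}{850057} = - \frac{4460}{850057}$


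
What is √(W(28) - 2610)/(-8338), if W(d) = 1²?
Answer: -I*√2609/8338 ≈ -0.006126*I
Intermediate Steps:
W(d) = 1
√(W(28) - 2610)/(-8338) = √(1 - 2610)/(-8338) = √(-2609)*(-1/8338) = (I*√2609)*(-1/8338) = -I*√2609/8338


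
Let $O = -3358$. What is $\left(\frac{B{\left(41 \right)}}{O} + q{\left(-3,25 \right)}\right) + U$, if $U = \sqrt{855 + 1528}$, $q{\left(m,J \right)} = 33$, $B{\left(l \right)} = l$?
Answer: $\frac{110773}{3358} + \sqrt{2383} \approx 81.804$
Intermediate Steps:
$U = \sqrt{2383} \approx 48.816$
$\left(\frac{B{\left(41 \right)}}{O} + q{\left(-3,25 \right)}\right) + U = \left(\frac{41}{-3358} + 33\right) + \sqrt{2383} = \left(41 \left(- \frac{1}{3358}\right) + 33\right) + \sqrt{2383} = \left(- \frac{41}{3358} + 33\right) + \sqrt{2383} = \frac{110773}{3358} + \sqrt{2383}$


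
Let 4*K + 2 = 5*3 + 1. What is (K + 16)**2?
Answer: 1521/4 ≈ 380.25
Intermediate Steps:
K = 7/2 (K = -1/2 + (5*3 + 1)/4 = -1/2 + (15 + 1)/4 = -1/2 + (1/4)*16 = -1/2 + 4 = 7/2 ≈ 3.5000)
(K + 16)**2 = (7/2 + 16)**2 = (39/2)**2 = 1521/4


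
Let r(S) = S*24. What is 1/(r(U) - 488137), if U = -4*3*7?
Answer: -1/490153 ≈ -2.0402e-6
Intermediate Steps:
U = -84 (U = -12*7 = -84)
r(S) = 24*S
1/(r(U) - 488137) = 1/(24*(-84) - 488137) = 1/(-2016 - 488137) = 1/(-490153) = -1/490153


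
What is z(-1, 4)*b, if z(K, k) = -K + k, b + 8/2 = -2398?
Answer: -12010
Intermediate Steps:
b = -2402 (b = -4 - 2398 = -2402)
z(K, k) = k - K
z(-1, 4)*b = (4 - 1*(-1))*(-2402) = (4 + 1)*(-2402) = 5*(-2402) = -12010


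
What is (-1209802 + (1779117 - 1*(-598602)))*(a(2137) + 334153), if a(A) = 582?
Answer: 390942696995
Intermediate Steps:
(-1209802 + (1779117 - 1*(-598602)))*(a(2137) + 334153) = (-1209802 + (1779117 - 1*(-598602)))*(582 + 334153) = (-1209802 + (1779117 + 598602))*334735 = (-1209802 + 2377719)*334735 = 1167917*334735 = 390942696995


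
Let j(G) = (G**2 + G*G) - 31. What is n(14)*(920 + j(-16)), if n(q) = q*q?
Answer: 274596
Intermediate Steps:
n(q) = q**2
j(G) = -31 + 2*G**2 (j(G) = (G**2 + G**2) - 31 = 2*G**2 - 31 = -31 + 2*G**2)
n(14)*(920 + j(-16)) = 14**2*(920 + (-31 + 2*(-16)**2)) = 196*(920 + (-31 + 2*256)) = 196*(920 + (-31 + 512)) = 196*(920 + 481) = 196*1401 = 274596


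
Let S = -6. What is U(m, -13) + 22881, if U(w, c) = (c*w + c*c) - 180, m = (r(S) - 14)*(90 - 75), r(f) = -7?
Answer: 26965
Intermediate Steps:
m = -315 (m = (-7 - 14)*(90 - 75) = -21*15 = -315)
U(w, c) = -180 + c² + c*w (U(w, c) = (c*w + c²) - 180 = (c² + c*w) - 180 = -180 + c² + c*w)
U(m, -13) + 22881 = (-180 + (-13)² - 13*(-315)) + 22881 = (-180 + 169 + 4095) + 22881 = 4084 + 22881 = 26965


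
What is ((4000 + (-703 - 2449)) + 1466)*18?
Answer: 41652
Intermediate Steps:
((4000 + (-703 - 2449)) + 1466)*18 = ((4000 - 3152) + 1466)*18 = (848 + 1466)*18 = 2314*18 = 41652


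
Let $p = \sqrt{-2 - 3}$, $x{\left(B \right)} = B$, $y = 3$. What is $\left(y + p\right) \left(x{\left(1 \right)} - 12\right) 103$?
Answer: $-3399 - 1133 i \sqrt{5} \approx -3399.0 - 2533.5 i$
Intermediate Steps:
$p = i \sqrt{5}$ ($p = \sqrt{-5} = i \sqrt{5} \approx 2.2361 i$)
$\left(y + p\right) \left(x{\left(1 \right)} - 12\right) 103 = \left(3 + i \sqrt{5}\right) \left(1 - 12\right) 103 = \left(3 + i \sqrt{5}\right) \left(-11\right) 103 = \left(-33 - 11 i \sqrt{5}\right) 103 = -3399 - 1133 i \sqrt{5}$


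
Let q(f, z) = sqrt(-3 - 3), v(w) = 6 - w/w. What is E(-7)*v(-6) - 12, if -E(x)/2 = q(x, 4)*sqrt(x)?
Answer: -12 + 10*sqrt(42) ≈ 52.807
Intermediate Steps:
v(w) = 5 (v(w) = 6 - 1*1 = 6 - 1 = 5)
q(f, z) = I*sqrt(6) (q(f, z) = sqrt(-6) = I*sqrt(6))
E(x) = -2*I*sqrt(6)*sqrt(x)
E(-7)*v(-6) - 12 = -2*I*sqrt(6)*sqrt(-7)*5 - 12 = -2*I*sqrt(6)*I*sqrt(7)*5 - 12 = (2*sqrt(42))*5 - 12 = 10*sqrt(42) - 12 = -12 + 10*sqrt(42)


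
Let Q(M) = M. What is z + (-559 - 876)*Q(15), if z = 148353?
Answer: 126828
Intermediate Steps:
z + (-559 - 876)*Q(15) = 148353 + (-559 - 876)*15 = 148353 - 1435*15 = 148353 - 21525 = 126828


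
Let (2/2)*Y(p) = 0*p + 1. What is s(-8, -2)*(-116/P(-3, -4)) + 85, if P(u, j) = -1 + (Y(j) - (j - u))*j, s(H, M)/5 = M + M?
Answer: -1555/9 ≈ -172.78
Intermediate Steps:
s(H, M) = 10*M (s(H, M) = 5*(M + M) = 5*(2*M) = 10*M)
Y(p) = 1 (Y(p) = 0*p + 1 = 0 + 1 = 1)
P(u, j) = -1 + j*(1 + u - j) (P(u, j) = -1 + (1 - (j - u))*j = -1 + (1 + (u - j))*j = -1 + (1 + u - j)*j = -1 + j*(1 + u - j))
s(-8, -2)*(-116/P(-3, -4)) + 85 = (10*(-2))*(-116/(-1 - 4 - 1*(-4)**2 - 4*(-3))) + 85 = -(-2320)/(-1 - 4 - 1*16 + 12) + 85 = -(-2320)/(-1 - 4 - 16 + 12) + 85 = -(-2320)/(-9) + 85 = -(-2320)*(-1)/9 + 85 = -20*116/9 + 85 = -2320/9 + 85 = -1555/9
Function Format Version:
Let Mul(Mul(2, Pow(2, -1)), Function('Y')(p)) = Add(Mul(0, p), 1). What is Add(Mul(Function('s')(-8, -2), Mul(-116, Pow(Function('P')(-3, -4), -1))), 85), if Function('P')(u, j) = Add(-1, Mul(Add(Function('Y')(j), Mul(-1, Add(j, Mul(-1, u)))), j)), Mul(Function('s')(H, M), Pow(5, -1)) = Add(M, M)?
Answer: Rational(-1555, 9) ≈ -172.78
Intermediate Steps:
Function('s')(H, M) = Mul(10, M) (Function('s')(H, M) = Mul(5, Add(M, M)) = Mul(5, Mul(2, M)) = Mul(10, M))
Function('Y')(p) = 1 (Function('Y')(p) = Add(Mul(0, p), 1) = Add(0, 1) = 1)
Function('P')(u, j) = Add(-1, Mul(j, Add(1, u, Mul(-1, j)))) (Function('P')(u, j) = Add(-1, Mul(Add(1, Mul(-1, Add(j, Mul(-1, u)))), j)) = Add(-1, Mul(Add(1, Add(u, Mul(-1, j))), j)) = Add(-1, Mul(Add(1, u, Mul(-1, j)), j)) = Add(-1, Mul(j, Add(1, u, Mul(-1, j)))))
Add(Mul(Function('s')(-8, -2), Mul(-116, Pow(Function('P')(-3, -4), -1))), 85) = Add(Mul(Mul(10, -2), Mul(-116, Pow(Add(-1, -4, Mul(-1, Pow(-4, 2)), Mul(-4, -3)), -1))), 85) = Add(Mul(-20, Mul(-116, Pow(Add(-1, -4, Mul(-1, 16), 12), -1))), 85) = Add(Mul(-20, Mul(-116, Pow(Add(-1, -4, -16, 12), -1))), 85) = Add(Mul(-20, Mul(-116, Pow(-9, -1))), 85) = Add(Mul(-20, Mul(-116, Rational(-1, 9))), 85) = Add(Mul(-20, Rational(116, 9)), 85) = Add(Rational(-2320, 9), 85) = Rational(-1555, 9)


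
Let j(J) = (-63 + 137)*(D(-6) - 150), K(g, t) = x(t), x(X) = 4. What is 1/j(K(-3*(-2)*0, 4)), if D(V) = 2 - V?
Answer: -1/10508 ≈ -9.5166e-5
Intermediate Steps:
K(g, t) = 4
j(J) = -10508 (j(J) = (-63 + 137)*((2 - 1*(-6)) - 150) = 74*((2 + 6) - 150) = 74*(8 - 150) = 74*(-142) = -10508)
1/j(K(-3*(-2)*0, 4)) = 1/(-10508) = -1/10508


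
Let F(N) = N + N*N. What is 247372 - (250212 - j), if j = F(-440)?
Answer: 190320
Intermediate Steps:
F(N) = N + N²
j = 193160 (j = -440*(1 - 440) = -440*(-439) = 193160)
247372 - (250212 - j) = 247372 - (250212 - 1*193160) = 247372 - (250212 - 193160) = 247372 - 1*57052 = 247372 - 57052 = 190320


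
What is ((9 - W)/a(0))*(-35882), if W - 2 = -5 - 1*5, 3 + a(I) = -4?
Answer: 87142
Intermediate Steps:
a(I) = -7 (a(I) = -3 - 4 = -7)
W = -8 (W = 2 + (-5 - 1*5) = 2 + (-5 - 5) = 2 - 10 = -8)
((9 - W)/a(0))*(-35882) = ((9 - 1*(-8))/(-7))*(-35882) = ((9 + 8)*(-⅐))*(-35882) = (17*(-⅐))*(-35882) = -17/7*(-35882) = 87142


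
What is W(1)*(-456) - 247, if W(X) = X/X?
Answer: -703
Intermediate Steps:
W(X) = 1
W(1)*(-456) - 247 = 1*(-456) - 247 = -456 - 247 = -703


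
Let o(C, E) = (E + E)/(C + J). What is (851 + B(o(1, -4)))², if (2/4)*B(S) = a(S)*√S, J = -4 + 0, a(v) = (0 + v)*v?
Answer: 176111915/243 + 435712*√6/27 ≈ 7.6427e+5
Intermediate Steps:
a(v) = v² (a(v) = v*v = v²)
J = -4
o(C, E) = 2*E/(-4 + C) (o(C, E) = (E + E)/(C - 4) = (2*E)/(-4 + C) = 2*E/(-4 + C))
B(S) = 2*S^(5/2) (B(S) = 2*(S²*√S) = 2*S^(5/2))
(851 + B(o(1, -4)))² = (851 + 2*(2*(-4)/(-4 + 1))^(5/2))² = (851 + 2*(2*(-4)/(-3))^(5/2))² = (851 + 2*(2*(-4)*(-⅓))^(5/2))² = (851 + 2*(8/3)^(5/2))² = (851 + 2*(128*√6/27))² = (851 + 256*√6/27)²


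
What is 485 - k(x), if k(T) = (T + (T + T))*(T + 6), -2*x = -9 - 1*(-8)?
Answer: 1901/4 ≈ 475.25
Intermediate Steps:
x = 1/2 (x = -(-9 - 1*(-8))/2 = -(-9 + 8)/2 = -1/2*(-1) = 1/2 ≈ 0.50000)
k(T) = 3*T*(6 + T) (k(T) = (T + 2*T)*(6 + T) = (3*T)*(6 + T) = 3*T*(6 + T))
485 - k(x) = 485 - 3*(6 + 1/2)/2 = 485 - 3*13/(2*2) = 485 - 1*39/4 = 485 - 39/4 = 1901/4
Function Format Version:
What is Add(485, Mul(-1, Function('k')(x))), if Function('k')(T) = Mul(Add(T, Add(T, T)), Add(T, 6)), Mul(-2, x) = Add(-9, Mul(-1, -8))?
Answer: Rational(1901, 4) ≈ 475.25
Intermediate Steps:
x = Rational(1, 2) (x = Mul(Rational(-1, 2), Add(-9, Mul(-1, -8))) = Mul(Rational(-1, 2), Add(-9, 8)) = Mul(Rational(-1, 2), -1) = Rational(1, 2) ≈ 0.50000)
Function('k')(T) = Mul(3, T, Add(6, T)) (Function('k')(T) = Mul(Add(T, Mul(2, T)), Add(6, T)) = Mul(Mul(3, T), Add(6, T)) = Mul(3, T, Add(6, T)))
Add(485, Mul(-1, Function('k')(x))) = Add(485, Mul(-1, Mul(3, Rational(1, 2), Add(6, Rational(1, 2))))) = Add(485, Mul(-1, Mul(3, Rational(1, 2), Rational(13, 2)))) = Add(485, Mul(-1, Rational(39, 4))) = Add(485, Rational(-39, 4)) = Rational(1901, 4)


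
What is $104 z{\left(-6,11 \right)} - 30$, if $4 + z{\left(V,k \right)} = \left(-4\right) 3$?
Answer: $-1694$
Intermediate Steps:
$z{\left(V,k \right)} = -16$ ($z{\left(V,k \right)} = -4 - 12 = -16$)
$104 z{\left(-6,11 \right)} - 30 = 104 \left(-16\right) - 30 = -1664 - 30 = -1694$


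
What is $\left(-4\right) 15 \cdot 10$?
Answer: $-600$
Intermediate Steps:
$\left(-4\right) 15 \cdot 10 = \left(-60\right) 10 = -600$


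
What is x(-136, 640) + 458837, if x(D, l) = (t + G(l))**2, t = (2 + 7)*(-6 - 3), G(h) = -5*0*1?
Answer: 465398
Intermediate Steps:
G(h) = 0 (G(h) = 0*1 = 0)
t = -81 (t = 9*(-9) = -81)
x(D, l) = 6561 (x(D, l) = (-81 + 0)**2 = (-81)**2 = 6561)
x(-136, 640) + 458837 = 6561 + 458837 = 465398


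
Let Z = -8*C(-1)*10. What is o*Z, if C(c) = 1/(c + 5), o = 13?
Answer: -260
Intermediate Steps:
C(c) = 1/(5 + c)
Z = -20 (Z = -8/(5 - 1)*10 = -8/4*10 = -8*¼*10 = -2*10 = -20)
o*Z = 13*(-20) = -260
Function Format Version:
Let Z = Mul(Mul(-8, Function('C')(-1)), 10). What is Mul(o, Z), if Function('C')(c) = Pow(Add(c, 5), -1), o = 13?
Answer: -260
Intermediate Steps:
Function('C')(c) = Pow(Add(5, c), -1)
Z = -20 (Z = Mul(Mul(-8, Pow(Add(5, -1), -1)), 10) = Mul(Mul(-8, Pow(4, -1)), 10) = Mul(Mul(-8, Rational(1, 4)), 10) = Mul(-2, 10) = -20)
Mul(o, Z) = Mul(13, -20) = -260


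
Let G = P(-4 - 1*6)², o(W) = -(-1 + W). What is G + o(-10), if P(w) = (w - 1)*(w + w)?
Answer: 48411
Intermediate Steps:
P(w) = 2*w*(-1 + w) (P(w) = (-1 + w)*(2*w) = 2*w*(-1 + w))
o(W) = 1 - W
G = 48400 (G = (2*(-4 - 1*6)*(-1 + (-4 - 1*6)))² = (2*(-4 - 6)*(-1 + (-4 - 6)))² = (2*(-10)*(-1 - 10))² = (2*(-10)*(-11))² = 220² = 48400)
G + o(-10) = 48400 + (1 - 1*(-10)) = 48400 + (1 + 10) = 48400 + 11 = 48411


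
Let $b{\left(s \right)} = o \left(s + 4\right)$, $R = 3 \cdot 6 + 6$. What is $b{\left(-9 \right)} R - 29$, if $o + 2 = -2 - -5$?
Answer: $-149$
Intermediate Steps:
$o = 1$ ($o = -2 - -3 = -2 + \left(-2 + 5\right) = -2 + 3 = 1$)
$R = 24$ ($R = 18 + 6 = 24$)
$b{\left(s \right)} = 4 + s$ ($b{\left(s \right)} = 1 \left(s + 4\right) = 1 \left(4 + s\right) = 4 + s$)
$b{\left(-9 \right)} R - 29 = \left(4 - 9\right) 24 - 29 = \left(-5\right) 24 - 29 = -120 - 29 = -149$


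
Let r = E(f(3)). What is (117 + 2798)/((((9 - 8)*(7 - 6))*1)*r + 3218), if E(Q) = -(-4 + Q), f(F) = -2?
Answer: 2915/3224 ≈ 0.90416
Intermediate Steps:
E(Q) = 4 - Q
r = 6 (r = 4 - 1*(-2) = 4 + 2 = 6)
(117 + 2798)/((((9 - 8)*(7 - 6))*1)*r + 3218) = (117 + 2798)/((((9 - 8)*(7 - 6))*1)*6 + 3218) = 2915/(((1*1)*1)*6 + 3218) = 2915/((1*1)*6 + 3218) = 2915/(1*6 + 3218) = 2915/(6 + 3218) = 2915/3224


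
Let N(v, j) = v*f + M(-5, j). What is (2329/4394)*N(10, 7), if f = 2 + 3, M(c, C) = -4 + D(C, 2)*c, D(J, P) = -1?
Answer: 118779/4394 ≈ 27.032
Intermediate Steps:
M(c, C) = -4 - c
f = 5
N(v, j) = 1 + 5*v (N(v, j) = v*5 + (-4 - 1*(-5)) = 5*v + (-4 + 5) = 5*v + 1 = 1 + 5*v)
(2329/4394)*N(10, 7) = (2329/4394)*(1 + 5*10) = (2329*(1/4394))*(1 + 50) = (2329/4394)*51 = 118779/4394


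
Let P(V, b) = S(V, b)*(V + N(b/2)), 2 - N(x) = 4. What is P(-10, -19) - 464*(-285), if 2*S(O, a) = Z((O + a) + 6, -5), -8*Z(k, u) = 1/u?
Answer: 2644797/20 ≈ 1.3224e+5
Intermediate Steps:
N(x) = -2 (N(x) = 2 - 1*4 = 2 - 4 = -2)
Z(k, u) = -1/(8*u)
S(O, a) = 1/80 (S(O, a) = (-1/8/(-5))/2 = (-1/8*(-1/5))/2 = (1/2)*(1/40) = 1/80)
P(V, b) = -1/40 + V/80 (P(V, b) = (V - 2)/80 = (-2 + V)/80 = -1/40 + V/80)
P(-10, -19) - 464*(-285) = (-1/40 + (1/80)*(-10)) - 464*(-285) = (-1/40 - 1/8) + 132240 = -3/20 + 132240 = 2644797/20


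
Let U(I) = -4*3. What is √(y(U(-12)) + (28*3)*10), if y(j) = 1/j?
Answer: √30237/6 ≈ 28.981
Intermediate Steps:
U(I) = -12
√(y(U(-12)) + (28*3)*10) = √(1/(-12) + (28*3)*10) = √(-1/12 + 84*10) = √(-1/12 + 840) = √(10079/12) = √30237/6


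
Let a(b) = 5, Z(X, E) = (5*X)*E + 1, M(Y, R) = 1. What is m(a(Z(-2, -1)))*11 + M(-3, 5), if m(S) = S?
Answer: 56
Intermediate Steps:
Z(X, E) = 1 + 5*E*X (Z(X, E) = 5*E*X + 1 = 1 + 5*E*X)
m(a(Z(-2, -1)))*11 + M(-3, 5) = 5*11 + 1 = 55 + 1 = 56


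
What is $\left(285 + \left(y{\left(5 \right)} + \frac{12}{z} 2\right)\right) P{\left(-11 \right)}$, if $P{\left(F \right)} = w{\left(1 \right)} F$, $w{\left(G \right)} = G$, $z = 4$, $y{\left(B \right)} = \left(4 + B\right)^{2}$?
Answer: $-4092$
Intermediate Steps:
$P{\left(F \right)} = F$ ($P{\left(F \right)} = 1 F = F$)
$\left(285 + \left(y{\left(5 \right)} + \frac{12}{z} 2\right)\right) P{\left(-11 \right)} = \left(285 + \left(\left(4 + 5\right)^{2} + \frac{12}{4} \cdot 2\right)\right) \left(-11\right) = \left(285 + \left(9^{2} + 12 \cdot \frac{1}{4} \cdot 2\right)\right) \left(-11\right) = \left(285 + \left(81 + 3 \cdot 2\right)\right) \left(-11\right) = \left(285 + \left(81 + 6\right)\right) \left(-11\right) = \left(285 + 87\right) \left(-11\right) = 372 \left(-11\right) = -4092$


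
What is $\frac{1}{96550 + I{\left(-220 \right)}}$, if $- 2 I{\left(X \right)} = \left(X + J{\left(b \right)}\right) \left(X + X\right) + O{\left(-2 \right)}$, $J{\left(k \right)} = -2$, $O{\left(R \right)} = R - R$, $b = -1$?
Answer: $\frac{1}{47710} \approx 2.096 \cdot 10^{-5}$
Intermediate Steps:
$O{\left(R \right)} = 0$
$I{\left(X \right)} = - X \left(-2 + X\right)$ ($I{\left(X \right)} = - \frac{\left(X - 2\right) \left(X + X\right) + 0}{2} = - \frac{\left(-2 + X\right) 2 X + 0}{2} = - \frac{2 X \left(-2 + X\right) + 0}{2} = - \frac{2 X \left(-2 + X\right)}{2} = - X \left(-2 + X\right)$)
$\frac{1}{96550 + I{\left(-220 \right)}} = \frac{1}{96550 - 220 \left(2 - -220\right)} = \frac{1}{96550 - 220 \left(2 + 220\right)} = \frac{1}{96550 - 48840} = \frac{1}{47710}$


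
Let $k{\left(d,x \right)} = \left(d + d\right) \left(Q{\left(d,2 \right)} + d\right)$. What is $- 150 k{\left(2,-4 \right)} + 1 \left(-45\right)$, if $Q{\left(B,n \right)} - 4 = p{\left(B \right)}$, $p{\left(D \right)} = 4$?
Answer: $-6045$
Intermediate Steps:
$Q{\left(B,n \right)} = 8$ ($Q{\left(B,n \right)} = 4 + 4 = 8$)
$k{\left(d,x \right)} = 2 d \left(8 + d\right)$ ($k{\left(d,x \right)} = \left(d + d\right) \left(8 + d\right) = 2 d \left(8 + d\right)$)
$- 150 k{\left(2,-4 \right)} + 1 \left(-45\right) = - 150 \cdot 2 \cdot 2 \left(8 + 2\right) + 1 \left(-45\right) = - 150 \cdot 2 \cdot 2 \cdot 10 - 45 = \left(-150\right) 40 - 45 = -6000 - 45 = -6045$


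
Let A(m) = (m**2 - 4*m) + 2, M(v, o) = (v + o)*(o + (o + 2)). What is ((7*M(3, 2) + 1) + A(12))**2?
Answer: 95481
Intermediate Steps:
M(v, o) = (2 + 2*o)*(o + v) (M(v, o) = (o + v)*(o + (2 + o)) = (o + v)*(2 + 2*o) = (2 + 2*o)*(o + v))
A(m) = 2 + m**2 - 4*m
((7*M(3, 2) + 1) + A(12))**2 = ((7*(2*2 + 2*3 + 2*2**2 + 2*2*3) + 1) + (2 + 12**2 - 4*12))**2 = ((7*(4 + 6 + 2*4 + 12) + 1) + (2 + 144 - 48))**2 = ((7*(4 + 6 + 8 + 12) + 1) + 98)**2 = ((7*30 + 1) + 98)**2 = ((210 + 1) + 98)**2 = (211 + 98)**2 = 309**2 = 95481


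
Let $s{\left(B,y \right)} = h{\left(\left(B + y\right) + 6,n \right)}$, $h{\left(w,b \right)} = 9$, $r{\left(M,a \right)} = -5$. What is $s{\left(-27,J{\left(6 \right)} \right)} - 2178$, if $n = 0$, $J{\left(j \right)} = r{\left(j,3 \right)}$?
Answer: $-2169$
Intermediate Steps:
$J{\left(j \right)} = -5$
$s{\left(B,y \right)} = 9$
$s{\left(-27,J{\left(6 \right)} \right)} - 2178 = 9 - 2178 = -2169$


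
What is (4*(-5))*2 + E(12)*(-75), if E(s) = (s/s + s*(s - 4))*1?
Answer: -7315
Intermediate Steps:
E(s) = 1 + s*(-4 + s) (E(s) = (1 + s*(-4 + s))*1 = 1 + s*(-4 + s))
(4*(-5))*2 + E(12)*(-75) = (4*(-5))*2 + (1 + 12² - 4*12)*(-75) = -20*2 + (1 + 144 - 48)*(-75) = -40 + 97*(-75) = -40 - 7275 = -7315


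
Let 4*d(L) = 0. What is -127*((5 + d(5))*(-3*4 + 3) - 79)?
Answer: 15748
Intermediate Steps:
d(L) = 0 (d(L) = (¼)*0 = 0)
-127*((5 + d(5))*(-3*4 + 3) - 79) = -127*((5 + 0)*(-3*4 + 3) - 79) = -127*(5*(-12 + 3) - 79) = -127*(5*(-9) - 79) = -127*(-45 - 79) = -127*(-124) = 15748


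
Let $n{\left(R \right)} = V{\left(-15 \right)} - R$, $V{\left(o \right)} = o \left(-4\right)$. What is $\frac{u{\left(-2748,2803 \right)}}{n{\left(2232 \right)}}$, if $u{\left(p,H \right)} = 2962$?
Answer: $- \frac{1481}{1086} \approx -1.3637$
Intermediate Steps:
$V{\left(o \right)} = - 4 o$
$n{\left(R \right)} = 60 - R$ ($n{\left(R \right)} = \left(-4\right) \left(-15\right) - R = 60 - R$)
$\frac{u{\left(-2748,2803 \right)}}{n{\left(2232 \right)}} = \frac{2962}{60 - 2232} = \frac{2962}{-2172} = 2962 \left(- \frac{1}{2172}\right) = - \frac{1481}{1086}$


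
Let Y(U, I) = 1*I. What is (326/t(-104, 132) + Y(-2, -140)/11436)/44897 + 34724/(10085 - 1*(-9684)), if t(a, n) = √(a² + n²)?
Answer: 4457190108737/2537559179187 + 163*√1765/158486410 ≈ 1.7565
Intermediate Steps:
Y(U, I) = I
(326/t(-104, 132) + Y(-2, -140)/11436)/44897 + 34724/(10085 - 1*(-9684)) = (326/(√((-104)² + 132²)) - 140/11436)/44897 + 34724/(10085 - 1*(-9684)) = (326/(√(10816 + 17424)) - 140*1/11436)*(1/44897) + 34724/(10085 + 9684) = (326/(√28240) - 35/2859)*(1/44897) + 34724/19769 = (326/((4*√1765)) - 35/2859)*(1/44897) + 34724*(1/19769) = (326*(√1765/7060) - 35/2859)*(1/44897) + 34724/19769 = (163*√1765/3530 - 35/2859)*(1/44897) + 34724/19769 = (-35/2859 + 163*√1765/3530)*(1/44897) + 34724/19769 = (-35/128360523 + 163*√1765/158486410) + 34724/19769 = 4457190108737/2537559179187 + 163*√1765/158486410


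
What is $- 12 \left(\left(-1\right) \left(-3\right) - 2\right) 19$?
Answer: $-228$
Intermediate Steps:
$- 12 \left(\left(-1\right) \left(-3\right) - 2\right) 19 = - 12 \left(3 - 2\right) 19 = \left(-12\right) 1 \cdot 19 = \left(-12\right) 19 = -228$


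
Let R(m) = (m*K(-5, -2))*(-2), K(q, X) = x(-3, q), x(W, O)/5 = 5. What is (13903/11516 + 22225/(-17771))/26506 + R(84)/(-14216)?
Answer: 2847833638863201/9639292179871432 ≈ 0.29544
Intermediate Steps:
x(W, O) = 25 (x(W, O) = 5*5 = 25)
K(q, X) = 25
R(m) = -50*m (R(m) = (m*25)*(-2) = (25*m)*(-2) = -50*m)
(13903/11516 + 22225/(-17771))/26506 + R(84)/(-14216) = (13903/11516 + 22225/(-17771))/26506 - 50*84/(-14216) = (13903*(1/11516) + 22225*(-1/17771))*(1/26506) - 4200*(-1/14216) = (13903/11516 - 22225/17771)*(1/26506) + 525/1777 = -8872887/204650836*1/26506 + 525/1777 = -8872887/5424475059016 + 525/1777 = 2847833638863201/9639292179871432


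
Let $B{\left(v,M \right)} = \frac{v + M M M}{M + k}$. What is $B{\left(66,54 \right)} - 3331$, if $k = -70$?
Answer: $- \frac{105413}{8} \approx -13177.0$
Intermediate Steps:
$B{\left(v,M \right)} = \frac{v + M^{3}}{-70 + M}$ ($B{\left(v,M \right)} = \frac{v + M M M}{M - 70} = \frac{v + M^{2} M}{-70 + M} = \frac{v + M^{3}}{-70 + M}$)
$B{\left(66,54 \right)} - 3331 = \frac{66 + 54^{3}}{-70 + 54} - 3331 = \frac{66 + 157464}{-16} - 3331 = \left(- \frac{1}{16}\right) 157530 - 3331 = - \frac{78765}{8} - 3331 = - \frac{105413}{8}$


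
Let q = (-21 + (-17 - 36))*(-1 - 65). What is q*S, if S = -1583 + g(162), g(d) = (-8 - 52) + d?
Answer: -7233204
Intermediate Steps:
g(d) = -60 + d
q = 4884 (q = (-21 - 53)*(-66) = -74*(-66) = 4884)
S = -1481 (S = -1583 + (-60 + 162) = -1583 + 102 = -1481)
q*S = 4884*(-1481) = -7233204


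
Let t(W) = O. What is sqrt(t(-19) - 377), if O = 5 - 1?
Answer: I*sqrt(373) ≈ 19.313*I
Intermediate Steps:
O = 4
t(W) = 4
sqrt(t(-19) - 377) = sqrt(4 - 377) = sqrt(-373) = I*sqrt(373)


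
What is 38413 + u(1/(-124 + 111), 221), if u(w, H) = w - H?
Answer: 496495/13 ≈ 38192.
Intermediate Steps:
38413 + u(1/(-124 + 111), 221) = 38413 + (1/(-124 + 111) - 1*221) = 38413 + (1/(-13) - 221) = 38413 + (-1/13 - 221) = 38413 - 2874/13 = 496495/13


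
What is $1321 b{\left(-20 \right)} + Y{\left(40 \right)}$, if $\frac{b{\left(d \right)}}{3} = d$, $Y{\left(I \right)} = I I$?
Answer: $-77660$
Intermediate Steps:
$Y{\left(I \right)} = I^{2}$
$b{\left(d \right)} = 3 d$
$1321 b{\left(-20 \right)} + Y{\left(40 \right)} = 1321 \cdot 3 \left(-20\right) + 40^{2} = 1321 \left(-60\right) + 1600 = -79260 + 1600 = -77660$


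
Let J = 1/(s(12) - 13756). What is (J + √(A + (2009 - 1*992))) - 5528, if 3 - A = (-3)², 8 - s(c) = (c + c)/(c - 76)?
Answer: -607974976/109981 + √1011 ≈ -5496.2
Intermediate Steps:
s(c) = 8 - 2*c/(-76 + c) (s(c) = 8 - (c + c)/(c - 76) = 8 - 2*c/(-76 + c))
A = -6 (A = 3 - 1*(-3)² = 3 - 1*9 = 3 - 9 = -6)
J = -8/109981 (J = 1/(2*(-304 + 3*12)/(-76 + 12) - 13756) = 1/(2*(-304 + 36)/(-64) - 13756) = 1/(2*(-1/64)*(-268) - 13756) = 1/(67/8 - 13756) = 1/(-109981/8) = -8/109981 ≈ -7.2740e-5)
(J + √(A + (2009 - 1*992))) - 5528 = (-8/109981 + √(-6 + (2009 - 1*992))) - 5528 = (-8/109981 + √(-6 + (2009 - 992))) - 5528 = (-8/109981 + √(-6 + 1017)) - 5528 = (-8/109981 + √1011) - 5528 = -607974976/109981 + √1011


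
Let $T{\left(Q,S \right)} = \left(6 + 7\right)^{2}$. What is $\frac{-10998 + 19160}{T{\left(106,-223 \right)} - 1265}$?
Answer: $- \frac{4081}{548} \approx -7.4471$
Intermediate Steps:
$T{\left(Q,S \right)} = 169$ ($T{\left(Q,S \right)} = 13^{2} = 169$)
$\frac{-10998 + 19160}{T{\left(106,-223 \right)} - 1265} = \frac{-10998 + 19160}{169 - 1265} = \frac{8162}{-1096} = 8162 \left(- \frac{1}{1096}\right) = - \frac{4081}{548}$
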